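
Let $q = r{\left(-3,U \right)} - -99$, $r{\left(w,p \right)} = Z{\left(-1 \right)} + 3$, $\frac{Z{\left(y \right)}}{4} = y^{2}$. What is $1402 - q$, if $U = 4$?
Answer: $1296$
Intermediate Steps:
$Z{\left(y \right)} = 4 y^{2}$
$r{\left(w,p \right)} = 7$ ($r{\left(w,p \right)} = 4 \left(-1\right)^{2} + 3 = 4 \cdot 1 + 3 = 4 + 3 = 7$)
$q = 106$ ($q = 7 - -99 = 7 + 99 = 106$)
$1402 - q = 1402 - 106 = 1296$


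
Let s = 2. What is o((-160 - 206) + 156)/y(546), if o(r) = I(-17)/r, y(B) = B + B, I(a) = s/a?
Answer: 1/1949220 ≈ 5.1303e-7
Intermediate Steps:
I(a) = 2/a
y(B) = 2*B
o(r) = -2/(17*r) (o(r) = (2/(-17))/r = (2*(-1/17))/r = -2/(17*r))
o((-160 - 206) + 156)/y(546) = (-2/(17*((-160 - 206) + 156)))/((2*546)) = -2/(17*(-366 + 156))/1092 = -2/17/(-210)*(1/1092) = -2/17*(-1/210)*(1/1092) = (1/1785)*(1/1092) = 1/1949220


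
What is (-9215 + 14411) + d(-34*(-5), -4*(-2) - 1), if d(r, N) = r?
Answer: 5366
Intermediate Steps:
(-9215 + 14411) + d(-34*(-5), -4*(-2) - 1) = (-9215 + 14411) - 34*(-5) = 5196 + 170 = 5366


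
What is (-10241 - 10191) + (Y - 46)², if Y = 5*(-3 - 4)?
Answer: -13871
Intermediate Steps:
Y = -35 (Y = 5*(-7) = -35)
(-10241 - 10191) + (Y - 46)² = (-10241 - 10191) + (-35 - 46)² = -20432 + (-81)² = -20432 + 6561 = -13871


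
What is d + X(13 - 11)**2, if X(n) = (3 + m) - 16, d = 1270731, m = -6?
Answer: 1271092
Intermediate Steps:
X(n) = -19 (X(n) = (3 - 6) - 16 = -3 - 16 = -19)
d + X(13 - 11)**2 = 1270731 + (-19)**2 = 1270731 + 361 = 1271092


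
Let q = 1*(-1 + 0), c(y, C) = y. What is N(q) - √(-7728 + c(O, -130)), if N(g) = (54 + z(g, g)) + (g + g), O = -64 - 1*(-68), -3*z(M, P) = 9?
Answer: 49 - 2*I*√1931 ≈ 49.0 - 87.886*I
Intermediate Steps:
z(M, P) = -3 (z(M, P) = -⅓*9 = -3)
O = 4 (O = -64 + 68 = 4)
q = -1 (q = 1*(-1) = -1)
N(g) = 51 + 2*g (N(g) = (54 - 3) + (g + g) = 51 + 2*g)
N(q) - √(-7728 + c(O, -130)) = (51 + 2*(-1)) - √(-7728 + 4) = (51 - 2) - √(-7724) = 49 - 2*I*√1931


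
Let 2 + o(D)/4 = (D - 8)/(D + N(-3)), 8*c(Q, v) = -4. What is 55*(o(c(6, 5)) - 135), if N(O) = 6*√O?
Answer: -3401805/433 + 44880*I*√3/433 ≈ -7856.4 + 179.53*I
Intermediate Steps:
c(Q, v) = -½ (c(Q, v) = (⅛)*(-4) = -½)
o(D) = -8 + 4*(-8 + D)/(D + 6*I*√3) (o(D) = -8 + 4*((D - 8)/(D + 6*√(-3))) = -8 + 4*((-8 + D)/(D + 6*(I*√3))) = -8 + 4*((-8 + D)/(D + 6*I*√3)) = -8 + 4*(-8 + D)/(D + 6*I*√3))
55*(o(c(6, 5)) - 135) = 55*(4*(-8 - 1*(-½) - 12*I*√3)/(-½ + 6*I*√3) - 135) = 55*(4*(-8 + ½ - 12*I*√3)/(-½ + 6*I*√3) - 135) = 55*(4*(-15/2 - 12*I*√3)/(-½ + 6*I*√3) - 135) = 55*(-135 + 4*(-15/2 - 12*I*√3)/(-½ + 6*I*√3)) = -7425 + 220*(-15/2 - 12*I*√3)/(-½ + 6*I*√3)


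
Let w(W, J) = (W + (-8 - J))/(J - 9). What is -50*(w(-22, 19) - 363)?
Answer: 18395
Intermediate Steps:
w(W, J) = (-8 + W - J)/(-9 + J)
-50*(w(-22, 19) - 363) = -50*((-8 - 22 - 1*19)/(-9 + 19) - 363) = -50*((-8 - 22 - 19)/10 - 363) = -50*((⅒)*(-49) - 363) = -50*(-49/10 - 363) = -50*(-3679/10) = 18395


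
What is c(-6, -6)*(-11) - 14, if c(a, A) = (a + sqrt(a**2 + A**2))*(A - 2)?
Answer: -542 + 528*sqrt(2) ≈ 204.70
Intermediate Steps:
c(a, A) = (-2 + A)*(a + sqrt(A**2 + a**2)) (c(a, A) = (a + sqrt(A**2 + a**2))*(-2 + A) = (-2 + A)*(a + sqrt(A**2 + a**2)))
c(-6, -6)*(-11) - 14 = (-2*(-6) - 2*sqrt((-6)**2 + (-6)**2) - 6*(-6) - 6*sqrt((-6)**2 + (-6)**2))*(-11) - 14 = (12 - 2*sqrt(36 + 36) + 36 - 6*sqrt(36 + 36))*(-11) - 14 = (12 - 12*sqrt(2) + 36 - 36*sqrt(2))*(-11) - 14 = (48 - 48*sqrt(2))*(-11) - 14 = (-528 + 528*sqrt(2)) - 14 = -542 + 528*sqrt(2)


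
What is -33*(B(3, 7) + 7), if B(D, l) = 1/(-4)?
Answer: -891/4 ≈ -222.75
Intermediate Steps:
B(D, l) = -¼
-33*(B(3, 7) + 7) = -33*(-¼ + 7) = -33*27/4 = -891/4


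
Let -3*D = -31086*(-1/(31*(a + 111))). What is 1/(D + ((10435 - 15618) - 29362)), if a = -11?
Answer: -1550/53549931 ≈ -2.8945e-5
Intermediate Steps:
D = -5181/1550 (D = -(-10362)/((-11 + 111)*(-31)) = -(-10362)/(100*(-31)) = -(-10362)/(-3100) = -(-10362)*(-1)/3100 = -⅓*15543/1550 = -5181/1550 ≈ -3.3426)
1/(D + ((10435 - 15618) - 29362)) = 1/(-5181/1550 + ((10435 - 15618) - 29362)) = 1/(-5181/1550 + (-5183 - 29362)) = 1/(-5181/1550 - 34545) = 1/(-53549931/1550) = -1550/53549931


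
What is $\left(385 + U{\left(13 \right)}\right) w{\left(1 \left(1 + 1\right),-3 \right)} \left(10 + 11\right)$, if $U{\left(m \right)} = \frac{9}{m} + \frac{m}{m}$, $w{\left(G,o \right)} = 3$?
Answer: $\frac{316701}{13} \approx 24362.0$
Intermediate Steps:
$U{\left(m \right)} = 1 + \frac{9}{m}$ ($U{\left(m \right)} = \frac{9}{m} + 1 = 1 + \frac{9}{m}$)
$\left(385 + U{\left(13 \right)}\right) w{\left(1 \left(1 + 1\right),-3 \right)} \left(10 + 11\right) = \left(385 + \frac{9 + 13}{13}\right) 3 \left(10 + 11\right) = \left(385 + \frac{1}{13} \cdot 22\right) 3 \cdot 21 = \left(385 + \frac{22}{13}\right) 63 = \frac{5027}{13} \cdot 63 = \frac{316701}{13}$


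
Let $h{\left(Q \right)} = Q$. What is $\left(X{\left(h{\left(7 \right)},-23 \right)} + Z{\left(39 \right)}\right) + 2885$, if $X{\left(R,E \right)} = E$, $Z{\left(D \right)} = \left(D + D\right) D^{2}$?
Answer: $121500$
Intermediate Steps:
$Z{\left(D \right)} = 2 D^{3}$ ($Z{\left(D \right)} = 2 D D^{2} = 2 D^{3}$)
$\left(X{\left(h{\left(7 \right)},-23 \right)} + Z{\left(39 \right)}\right) + 2885 = \left(-23 + 2 \cdot 39^{3}\right) + 2885 = \left(-23 + 2 \cdot 59319\right) + 2885 = \left(-23 + 118638\right) + 2885 = 118615 + 2885 = 121500$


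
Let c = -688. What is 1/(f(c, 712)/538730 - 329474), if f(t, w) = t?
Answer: -269365/88748764354 ≈ -3.0351e-6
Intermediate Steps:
1/(f(c, 712)/538730 - 329474) = 1/(-688/538730 - 329474) = 1/(-688*1/538730 - 329474) = 1/(-344/269365 - 329474) = 1/(-88748764354/269365) = -269365/88748764354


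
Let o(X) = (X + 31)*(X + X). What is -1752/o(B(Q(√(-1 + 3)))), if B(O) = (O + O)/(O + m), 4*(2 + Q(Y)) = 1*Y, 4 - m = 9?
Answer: -600267174/12078809 - 55034700*√2/12078809 ≈ -56.139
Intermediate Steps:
m = -5 (m = 4 - 1*9 = 4 - 9 = -5)
Q(Y) = -2 + Y/4 (Q(Y) = -2 + (1*Y)/4 = -2 + Y/4)
B(O) = 2*O/(-5 + O) (B(O) = (O + O)/(O - 5) = (2*O)/(-5 + O) = 2*O/(-5 + O))
o(X) = 2*X*(31 + X) (o(X) = (31 + X)*(2*X) = 2*X*(31 + X))
-1752/o(B(Q(√(-1 + 3)))) = -1752*(-5 + (-2 + √(-1 + 3)/4))/(4*(-2 + √(-1 + 3)/4)*(31 + 2*(-2 + √(-1 + 3)/4)/(-5 + (-2 + √(-1 + 3)/4)))) = -1752*(-5 + (-2 + √2/4))/(4*(-2 + √2/4)*(31 + 2*(-2 + √2/4)/(-5 + (-2 + √2/4)))) = -1752*(-7 + √2/4)/(4*(-2 + √2/4)*(31 + 2*(-2 + √2/4)/(-7 + √2/4))) = -438*(-7 + √2/4)/((-2 + √2/4)*(31 + 2*(-2 + √2/4)/(-7 + √2/4)))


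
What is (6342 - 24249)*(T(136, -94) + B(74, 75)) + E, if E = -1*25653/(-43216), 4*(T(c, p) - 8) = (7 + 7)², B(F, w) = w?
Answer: -102150670731/43216 ≈ -2.3637e+6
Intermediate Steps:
T(c, p) = 57 (T(c, p) = 8 + (7 + 7)²/4 = 8 + (¼)*14² = 8 + (¼)*196 = 8 + 49 = 57)
E = 25653/43216 (E = -25653*(-1/43216) = 25653/43216 ≈ 0.59360)
(6342 - 24249)*(T(136, -94) + B(74, 75)) + E = (6342 - 24249)*(57 + 75) + 25653/43216 = -17907*132 + 25653/43216 = -2363724 + 25653/43216 = -102150670731/43216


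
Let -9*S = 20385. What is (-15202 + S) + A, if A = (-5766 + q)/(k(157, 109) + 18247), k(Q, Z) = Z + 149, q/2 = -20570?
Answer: -323273741/18505 ≈ -17470.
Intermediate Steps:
q = -41140 (q = 2*(-20570) = -41140)
k(Q, Z) = 149 + Z
S = -2265 (S = -⅑*20385 = -2265)
A = -46906/18505 (A = (-5766 - 41140)/((149 + 109) + 18247) = -46906/(258 + 18247) = -46906/18505 ≈ -2.5348)
(-15202 + S) + A = (-15202 - 2265) - 46906/18505 = -17467 - 46906/18505 = -323273741/18505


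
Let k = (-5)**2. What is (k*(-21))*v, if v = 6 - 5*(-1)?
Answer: -5775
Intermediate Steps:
k = 25
v = 11 (v = 6 + 5 = 11)
(k*(-21))*v = (25*(-21))*11 = -525*11 = -5775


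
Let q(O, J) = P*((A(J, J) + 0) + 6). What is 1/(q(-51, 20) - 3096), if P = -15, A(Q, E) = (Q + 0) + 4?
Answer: -1/3546 ≈ -0.00028201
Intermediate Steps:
A(Q, E) = 4 + Q (A(Q, E) = Q + 4 = 4 + Q)
q(O, J) = -150 - 15*J (q(O, J) = -15*(((4 + J) + 0) + 6) = -15*((4 + J) + 6) = -15*(10 + J) = -150 - 15*J)
1/(q(-51, 20) - 3096) = 1/((-150 - 15*20) - 3096) = 1/((-150 - 300) - 3096) = 1/(-450 - 3096) = 1/(-3546) = -1/3546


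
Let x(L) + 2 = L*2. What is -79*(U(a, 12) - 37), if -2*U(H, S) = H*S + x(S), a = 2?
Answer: 4740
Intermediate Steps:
x(L) = -2 + 2*L (x(L) = -2 + L*2 = -2 + 2*L)
U(H, S) = 1 - S - H*S/2 (U(H, S) = -(H*S + (-2 + 2*S))/2 = -(-2 + 2*S + H*S)/2 = 1 - S - H*S/2)
-79*(U(a, 12) - 37) = -79*((1 - 1*12 - ½*2*12) - 37) = -79*((1 - 12 - 12) - 37) = -79*(-23 - 37) = -79*(-60) = 4740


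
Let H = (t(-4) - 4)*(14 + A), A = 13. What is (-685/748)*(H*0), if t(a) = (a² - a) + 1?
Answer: 0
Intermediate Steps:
t(a) = 1 + a² - a
H = 459 (H = ((1 + (-4)² - 1*(-4)) - 4)*(14 + 13) = ((1 + 16 + 4) - 4)*27 = (21 - 4)*27 = 17*27 = 459)
(-685/748)*(H*0) = (-685/748)*(459*0) = -685*1/748*0 = -685/748*0 = 0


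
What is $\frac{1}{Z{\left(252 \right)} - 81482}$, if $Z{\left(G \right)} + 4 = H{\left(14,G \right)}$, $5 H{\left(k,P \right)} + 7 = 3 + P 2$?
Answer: $- \frac{1}{81386} \approx -1.2287 \cdot 10^{-5}$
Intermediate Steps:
$H{\left(k,P \right)} = - \frac{4}{5} + \frac{2 P}{5}$ ($H{\left(k,P \right)} = - \frac{7}{5} + \frac{3 + P 2}{5} = - \frac{7}{5} + \frac{3 + 2 P}{5} = - \frac{7}{5} + \left(\frac{3}{5} + \frac{2 P}{5}\right) = - \frac{4}{5} + \frac{2 P}{5}$)
$Z{\left(G \right)} = - \frac{24}{5} + \frac{2 G}{5}$ ($Z{\left(G \right)} = -4 + \left(- \frac{4}{5} + \frac{2 G}{5}\right) = - \frac{24}{5} + \frac{2 G}{5}$)
$\frac{1}{Z{\left(252 \right)} - 81482} = \frac{1}{\left(- \frac{24}{5} + \frac{2}{5} \cdot 252\right) - 81482} = \frac{1}{\left(- \frac{24}{5} + \frac{504}{5}\right) - 81482} = \frac{1}{96 - 81482} = \frac{1}{-81386} = - \frac{1}{81386}$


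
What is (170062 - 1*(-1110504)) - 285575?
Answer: 994991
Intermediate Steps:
(170062 - 1*(-1110504)) - 285575 = (170062 + 1110504) - 285575 = 1280566 - 285575 = 994991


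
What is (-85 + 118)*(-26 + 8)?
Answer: -594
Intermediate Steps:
(-85 + 118)*(-26 + 8) = 33*(-18) = -594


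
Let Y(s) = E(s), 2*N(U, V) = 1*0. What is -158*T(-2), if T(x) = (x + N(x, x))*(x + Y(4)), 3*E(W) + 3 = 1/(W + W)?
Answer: -5609/6 ≈ -934.83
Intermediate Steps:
E(W) = -1 + 1/(6*W) (E(W) = -1 + 1/(3*(W + W)) = -1 + 1/(3*((2*W))) = -1 + (1/(2*W))/3 = -1 + 1/(6*W))
N(U, V) = 0 (N(U, V) = (1*0)/2 = (1/2)*0 = 0)
Y(s) = (1/6 - s)/s
T(x) = x*(-23/24 + x) (T(x) = (x + 0)*(x + (1/6 - 1*4)/4) = x*(x + (1/6 - 4)/4) = x*(x + (1/4)*(-23/6)) = x*(x - 23/24) = x*(-23/24 + x))
-158*T(-2) = -79*(-2)*(-23 + 24*(-2))/12 = -79*(-2)*(-23 - 48)/12 = -79*(-2)*(-71)/12 = -158*71/12 = -5609/6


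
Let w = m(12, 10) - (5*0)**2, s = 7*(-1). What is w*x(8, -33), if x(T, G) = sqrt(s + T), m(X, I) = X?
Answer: 12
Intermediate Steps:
s = -7
x(T, G) = sqrt(-7 + T)
w = 12 (w = 12 - (5*0)**2 = 12 - 1*0**2 = 12 - 1*0 = 12 + 0 = 12)
w*x(8, -33) = 12*sqrt(-7 + 8) = 12*sqrt(1) = 12*1 = 12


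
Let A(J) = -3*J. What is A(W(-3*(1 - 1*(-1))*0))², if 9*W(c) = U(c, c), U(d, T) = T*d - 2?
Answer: 4/9 ≈ 0.44444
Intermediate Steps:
U(d, T) = -2 + T*d
W(c) = -2/9 + c²/9 (W(c) = (-2 + c*c)/9 = (-2 + c²)/9 = -2/9 + c²/9)
A(W(-3*(1 - 1*(-1))*0))² = (-3*(-2/9 + (-3*(1 - 1*(-1))*0)²/9))² = (-3*(-2/9 + (-3*(1 + 1)*0)²/9))² = (-3*(-2/9 + (-3*2*0)²/9))² = (-3*(-2/9 + (-6*0)²/9))² = (-3*(-2/9 + (⅑)*0²))² = (-3*(-2/9 + (⅑)*0))² = (-3*(-2/9 + 0))² = (-3*(-2/9))² = (⅔)² = 4/9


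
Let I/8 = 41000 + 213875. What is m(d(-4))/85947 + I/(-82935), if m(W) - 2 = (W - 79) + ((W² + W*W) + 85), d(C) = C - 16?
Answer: -11678705348/475200963 ≈ -24.576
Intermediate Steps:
d(C) = -16 + C
I = 2039000 (I = 8*(41000 + 213875) = 8*254875 = 2039000)
m(W) = 8 + W + 2*W² (m(W) = 2 + ((W - 79) + ((W² + W*W) + 85)) = 2 + ((-79 + W) + ((W² + W²) + 85)) = 2 + ((-79 + W) + (2*W² + 85)) = 2 + ((-79 + W) + (85 + 2*W²)) = 2 + (6 + W + 2*W²) = 8 + W + 2*W²)
m(d(-4))/85947 + I/(-82935) = (8 + (-16 - 4) + 2*(-16 - 4)²)/85947 + 2039000/(-82935) = (8 - 20 + 2*(-20)²)*(1/85947) + 2039000*(-1/82935) = (8 - 20 + 2*400)*(1/85947) - 407800/16587 = (8 - 20 + 800)*(1/85947) - 407800/16587 = 788*(1/85947) - 407800/16587 = 788/85947 - 407800/16587 = -11678705348/475200963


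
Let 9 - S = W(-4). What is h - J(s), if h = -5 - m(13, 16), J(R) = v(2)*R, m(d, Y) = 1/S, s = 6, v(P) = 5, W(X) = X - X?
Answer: -316/9 ≈ -35.111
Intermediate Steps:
W(X) = 0
S = 9 (S = 9 - 1*0 = 9 + 0 = 9)
m(d, Y) = ⅑ (m(d, Y) = 1/9 = ⅑)
J(R) = 5*R
h = -46/9 (h = -5 - 1*⅑ = -5 - ⅑ = -46/9 ≈ -5.1111)
h - J(s) = -46/9 - 5*6 = -46/9 - 1*30 = -46/9 - 30 = -316/9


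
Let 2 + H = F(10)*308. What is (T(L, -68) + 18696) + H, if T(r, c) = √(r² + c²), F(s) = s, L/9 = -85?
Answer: 21774 + 17*√2041 ≈ 22542.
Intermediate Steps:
L = -765 (L = 9*(-85) = -765)
T(r, c) = √(c² + r²)
H = 3078 (H = -2 + 10*308 = -2 + 3080 = 3078)
(T(L, -68) + 18696) + H = (√((-68)² + (-765)²) + 18696) + 3078 = (√(4624 + 585225) + 18696) + 3078 = (√589849 + 18696) + 3078 = (17*√2041 + 18696) + 3078 = (18696 + 17*√2041) + 3078 = 21774 + 17*√2041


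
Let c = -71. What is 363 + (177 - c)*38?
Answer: 9787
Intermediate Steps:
363 + (177 - c)*38 = 363 + (177 - 1*(-71))*38 = 363 + (177 + 71)*38 = 363 + 248*38 = 363 + 9424 = 9787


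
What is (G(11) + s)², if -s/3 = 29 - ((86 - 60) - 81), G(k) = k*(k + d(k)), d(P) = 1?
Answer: 14400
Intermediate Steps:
G(k) = k*(1 + k) (G(k) = k*(k + 1) = k*(1 + k))
s = -252 (s = -3*(29 - ((86 - 60) - 81)) = -3*(29 - (26 - 81)) = -3*(29 - 1*(-55)) = -3*(29 + 55) = -3*84 = -252)
(G(11) + s)² = (11*(1 + 11) - 252)² = (11*12 - 252)² = (132 - 252)² = (-120)² = 14400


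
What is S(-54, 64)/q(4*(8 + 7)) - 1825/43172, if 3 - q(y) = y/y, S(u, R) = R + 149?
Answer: 4595993/43172 ≈ 106.46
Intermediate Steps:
S(u, R) = 149 + R
q(y) = 2 (q(y) = 3 - y/y = 3 - 1*1 = 3 - 1 = 2)
S(-54, 64)/q(4*(8 + 7)) - 1825/43172 = (149 + 64)/2 - 1825/43172 = 213*(1/2) - 1825*1/43172 = 213/2 - 1825/43172 = 4595993/43172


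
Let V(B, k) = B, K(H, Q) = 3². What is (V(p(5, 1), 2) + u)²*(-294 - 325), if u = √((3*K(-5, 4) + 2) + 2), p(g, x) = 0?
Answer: -19189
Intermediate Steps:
K(H, Q) = 9
u = √31 (u = √((3*9 + 2) + 2) = √((27 + 2) + 2) = √(29 + 2) = √31 ≈ 5.5678)
(V(p(5, 1), 2) + u)²*(-294 - 325) = (0 + √31)²*(-294 - 325) = (√31)²*(-619) = 31*(-619) = -19189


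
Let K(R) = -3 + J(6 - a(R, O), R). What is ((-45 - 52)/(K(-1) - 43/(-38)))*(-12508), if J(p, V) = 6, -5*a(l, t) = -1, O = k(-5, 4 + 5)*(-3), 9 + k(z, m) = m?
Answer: 46104488/157 ≈ 2.9366e+5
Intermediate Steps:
k(z, m) = -9 + m
O = 0 (O = (-9 + (4 + 5))*(-3) = (-9 + 9)*(-3) = 0*(-3) = 0)
a(l, t) = ⅕ (a(l, t) = -⅕*(-1) = ⅕)
K(R) = 3 (K(R) = -3 + 6 = 3)
((-45 - 52)/(K(-1) - 43/(-38)))*(-12508) = ((-45 - 52)/(3 - 43/(-38)))*(-12508) = -97/(3 - 43*(-1/38))*(-12508) = -97/(3 + 43/38)*(-12508) = -97/157/38*(-12508) = -97*38/157*(-12508) = -3686/157*(-12508) = 46104488/157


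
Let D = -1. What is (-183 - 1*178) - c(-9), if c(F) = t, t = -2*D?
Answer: -363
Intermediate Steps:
t = 2 (t = -2*(-1) = 2)
c(F) = 2
(-183 - 1*178) - c(-9) = (-183 - 1*178) - 1*2 = (-183 - 178) - 2 = -361 - 2 = -363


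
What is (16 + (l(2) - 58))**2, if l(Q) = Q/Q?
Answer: 1681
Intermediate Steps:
l(Q) = 1
(16 + (l(2) - 58))**2 = (16 + (1 - 58))**2 = (16 - 57)**2 = (-41)**2 = 1681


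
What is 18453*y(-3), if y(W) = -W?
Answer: 55359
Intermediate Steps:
18453*y(-3) = 18453*(-1*(-3)) = 18453*3 = 55359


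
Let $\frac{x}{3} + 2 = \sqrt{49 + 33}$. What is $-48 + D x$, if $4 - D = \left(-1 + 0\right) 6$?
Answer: $-108 + 30 \sqrt{82} \approx 163.66$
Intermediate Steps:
$D = 10$ ($D = 4 - \left(-1 + 0\right) 6 = 4 - \left(-1\right) 6 = 4 - -6 = 4 + 6 = 10$)
$x = -6 + 3 \sqrt{82}$ ($x = -6 + 3 \sqrt{49 + 33} = -6 + 3 \sqrt{82} \approx 21.166$)
$-48 + D x = -48 + 10 \left(-6 + 3 \sqrt{82}\right) = -48 - \left(60 - 30 \sqrt{82}\right) = -108 + 30 \sqrt{82}$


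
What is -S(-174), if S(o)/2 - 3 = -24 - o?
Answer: -306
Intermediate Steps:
S(o) = -42 - 2*o (S(o) = 6 + 2*(-24 - o) = 6 + (-48 - 2*o) = -42 - 2*o)
-S(-174) = -(-42 - 2*(-174)) = -(-42 + 348) = -1*306 = -306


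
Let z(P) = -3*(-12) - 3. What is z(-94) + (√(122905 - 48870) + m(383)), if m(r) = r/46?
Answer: 1901/46 + √74035 ≈ 313.42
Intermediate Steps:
m(r) = r/46 (m(r) = r*(1/46) = r/46)
z(P) = 33 (z(P) = 36 - 3 = 33)
z(-94) + (√(122905 - 48870) + m(383)) = 33 + (√(122905 - 48870) + (1/46)*383) = 33 + (√74035 + 383/46) = 33 + (383/46 + √74035) = 1901/46 + √74035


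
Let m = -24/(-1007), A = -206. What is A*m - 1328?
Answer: -1342240/1007 ≈ -1332.9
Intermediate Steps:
m = 24/1007 (m = -24*(-1/1007) = 24/1007 ≈ 0.023833)
A*m - 1328 = -206*24/1007 - 1328 = -4944/1007 - 1328 = -1342240/1007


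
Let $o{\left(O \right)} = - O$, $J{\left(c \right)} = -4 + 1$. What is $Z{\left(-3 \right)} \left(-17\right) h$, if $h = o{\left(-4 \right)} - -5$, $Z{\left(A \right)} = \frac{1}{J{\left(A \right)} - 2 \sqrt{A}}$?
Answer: $\frac{153}{7} - \frac{102 i \sqrt{3}}{7} \approx 21.857 - 25.238 i$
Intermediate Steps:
$J{\left(c \right)} = -3$
$Z{\left(A \right)} = \frac{1}{-3 - 2 \sqrt{A}}$
$h = 9$ ($h = \left(-1\right) \left(-4\right) - -5 = 4 + 5 = 9$)
$Z{\left(-3 \right)} \left(-17\right) h = - \frac{1}{3 + 2 \sqrt{-3}} \left(-17\right) 9 = - \frac{1}{3 + 2 i \sqrt{3}} \left(-17\right) 9 = \frac{17}{3 + 2 i \sqrt{3}} \cdot 9 = \frac{153}{3 + 2 i \sqrt{3}}$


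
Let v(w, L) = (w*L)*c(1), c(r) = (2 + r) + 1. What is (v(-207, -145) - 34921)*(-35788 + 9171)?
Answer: -2266144763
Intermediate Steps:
c(r) = 3 + r
v(w, L) = 4*L*w (v(w, L) = (w*L)*(3 + 1) = (L*w)*4 = 4*L*w)
(v(-207, -145) - 34921)*(-35788 + 9171) = (4*(-145)*(-207) - 34921)*(-35788 + 9171) = (120060 - 34921)*(-26617) = 85139*(-26617) = -2266144763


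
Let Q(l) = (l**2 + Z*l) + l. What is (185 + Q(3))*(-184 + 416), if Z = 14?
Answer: 55448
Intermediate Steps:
Q(l) = l**2 + 15*l (Q(l) = (l**2 + 14*l) + l = l**2 + 15*l)
(185 + Q(3))*(-184 + 416) = (185 + 3*(15 + 3))*(-184 + 416) = (185 + 3*18)*232 = (185 + 54)*232 = 239*232 = 55448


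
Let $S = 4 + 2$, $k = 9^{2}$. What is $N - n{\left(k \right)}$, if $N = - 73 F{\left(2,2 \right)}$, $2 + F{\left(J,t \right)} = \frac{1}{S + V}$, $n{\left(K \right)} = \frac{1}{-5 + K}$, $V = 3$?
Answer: $\frac{94307}{684} \approx 137.88$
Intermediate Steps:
$k = 81$
$S = 6$
$F{\left(J,t \right)} = - \frac{17}{9}$ ($F{\left(J,t \right)} = -2 + \frac{1}{6 + 3} = -2 + \frac{1}{9} = - \frac{17}{9}$)
$N = \frac{1241}{9}$ ($N = \left(-73\right) \left(- \frac{17}{9}\right) = \frac{1241}{9} \approx 137.89$)
$N - n{\left(k \right)} = \frac{1241}{9} - \frac{1}{-5 + 81} = \frac{1241}{9} - \frac{1}{76} = \frac{94307}{684}$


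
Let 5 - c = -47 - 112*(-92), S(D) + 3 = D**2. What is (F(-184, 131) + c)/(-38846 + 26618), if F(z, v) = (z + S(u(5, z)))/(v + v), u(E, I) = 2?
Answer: 2686207/3203736 ≈ 0.83846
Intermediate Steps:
S(D) = -3 + D**2
F(z, v) = (1 + z)/(2*v) (F(z, v) = (z + (-3 + 2**2))/(v + v) = (z + (-3 + 4))/((2*v)) = (z + 1)*(1/(2*v)) = (1 + z)*(1/(2*v)) = (1 + z)/(2*v))
c = -10252 (c = 5 - (-47 - 112*(-92)) = 5 - (-47 + 10304) = 5 - 1*10257 = 5 - 10257 = -10252)
(F(-184, 131) + c)/(-38846 + 26618) = ((1/2)*(1 - 184)/131 - 10252)/(-38846 + 26618) = ((1/2)*(1/131)*(-183) - 10252)/(-12228) = (-183/262 - 10252)*(-1/12228) = -2686207/262*(-1/12228) = 2686207/3203736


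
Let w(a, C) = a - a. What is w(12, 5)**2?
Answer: 0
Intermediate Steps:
w(a, C) = 0
w(12, 5)**2 = 0**2 = 0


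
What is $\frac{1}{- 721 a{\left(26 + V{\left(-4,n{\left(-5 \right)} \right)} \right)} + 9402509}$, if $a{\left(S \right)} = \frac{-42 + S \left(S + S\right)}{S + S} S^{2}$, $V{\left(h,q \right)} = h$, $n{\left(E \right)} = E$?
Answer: $\frac{1}{2058403} \approx 4.8581 \cdot 10^{-7}$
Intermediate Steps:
$a{\left(S \right)} = \frac{S \left(-42 + 2 S^{2}\right)}{2}$ ($a{\left(S \right)} = \frac{-42 + S 2 S}{2 S} S^{2} = \left(-42 + 2 S^{2}\right) \frac{1}{2 S} S^{2} = \frac{-42 + 2 S^{2}}{2 S} S^{2} = \frac{S \left(-42 + 2 S^{2}\right)}{2}$)
$\frac{1}{- 721 a{\left(26 + V{\left(-4,n{\left(-5 \right)} \right)} \right)} + 9402509} = \frac{1}{- 721 \left(26 - 4\right) \left(-21 + \left(26 - 4\right)^{2}\right) + 9402509} = \frac{1}{- 721 \cdot 22 \left(-21 + 22^{2}\right) + 9402509} = \frac{1}{- 721 \cdot 22 \left(-21 + 484\right) + 9402509} = \frac{1}{- 721 \cdot 22 \cdot 463 + 9402509} = \frac{1}{\left(-721\right) 10186 + 9402509} = \frac{1}{-7344106 + 9402509} = \frac{1}{2058403}$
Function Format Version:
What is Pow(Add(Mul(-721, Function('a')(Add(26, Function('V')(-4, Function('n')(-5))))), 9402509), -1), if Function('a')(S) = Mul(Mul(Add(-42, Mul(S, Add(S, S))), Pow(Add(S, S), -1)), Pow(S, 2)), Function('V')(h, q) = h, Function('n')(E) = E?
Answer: Rational(1, 2058403) ≈ 4.8581e-7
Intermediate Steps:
Function('a')(S) = Mul(Rational(1, 2), S, Add(-42, Mul(2, Pow(S, 2)))) (Function('a')(S) = Mul(Mul(Add(-42, Mul(S, Mul(2, S))), Pow(Mul(2, S), -1)), Pow(S, 2)) = Mul(Mul(Add(-42, Mul(2, Pow(S, 2))), Mul(Rational(1, 2), Pow(S, -1))), Pow(S, 2)) = Mul(Mul(Rational(1, 2), Pow(S, -1), Add(-42, Mul(2, Pow(S, 2)))), Pow(S, 2)) = Mul(Rational(1, 2), S, Add(-42, Mul(2, Pow(S, 2)))))
Pow(Add(Mul(-721, Function('a')(Add(26, Function('V')(-4, Function('n')(-5))))), 9402509), -1) = Pow(Add(Mul(-721, Mul(Add(26, -4), Add(-21, Pow(Add(26, -4), 2)))), 9402509), -1) = Pow(Add(Mul(-721, Mul(22, Add(-21, Pow(22, 2)))), 9402509), -1) = Pow(Add(Mul(-721, Mul(22, Add(-21, 484))), 9402509), -1) = Pow(Add(Mul(-721, Mul(22, 463)), 9402509), -1) = Pow(Add(Mul(-721, 10186), 9402509), -1) = Pow(Add(-7344106, 9402509), -1) = Pow(2058403, -1) = Rational(1, 2058403)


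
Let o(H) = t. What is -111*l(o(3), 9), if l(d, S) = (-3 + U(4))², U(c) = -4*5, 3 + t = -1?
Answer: -58719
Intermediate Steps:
t = -4 (t = -3 - 1 = -4)
o(H) = -4
U(c) = -20
l(d, S) = 529 (l(d, S) = (-3 - 20)² = (-23)² = 529)
-111*l(o(3), 9) = -111*529 = -58719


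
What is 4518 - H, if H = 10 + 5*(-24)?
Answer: 4628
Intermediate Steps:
H = -110 (H = 10 - 120 = -110)
4518 - H = 4518 - 1*(-110) = 4518 + 110 = 4628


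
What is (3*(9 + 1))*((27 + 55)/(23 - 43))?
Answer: -123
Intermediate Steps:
(3*(9 + 1))*((27 + 55)/(23 - 43)) = (3*10)*(82/(-20)) = 30*(82*(-1/20)) = 30*(-41/10) = -123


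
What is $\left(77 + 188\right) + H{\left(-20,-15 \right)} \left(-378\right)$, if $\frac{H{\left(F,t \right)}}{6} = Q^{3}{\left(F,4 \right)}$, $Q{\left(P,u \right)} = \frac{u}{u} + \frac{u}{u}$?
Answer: $-17879$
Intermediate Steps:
$Q{\left(P,u \right)} = 2$ ($Q{\left(P,u \right)} = 1 + 1 = 2$)
$H{\left(F,t \right)} = 48$ ($H{\left(F,t \right)} = 6 \cdot 2^{3} = 6 \cdot 8 = 48$)
$\left(77 + 188\right) + H{\left(-20,-15 \right)} \left(-378\right) = \left(77 + 188\right) + 48 \left(-378\right) = 265 - 18144 = -17879$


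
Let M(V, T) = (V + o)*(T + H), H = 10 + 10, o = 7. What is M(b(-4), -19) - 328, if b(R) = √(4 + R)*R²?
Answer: -321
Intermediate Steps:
b(R) = R²*√(4 + R)
H = 20
M(V, T) = (7 + V)*(20 + T) (M(V, T) = (V + 7)*(T + 20) = (7 + V)*(20 + T))
M(b(-4), -19) - 328 = (140 + 7*(-19) + 20*((-4)²*√(4 - 4)) - 19*(-4)²*√(4 - 4)) - 328 = (140 - 133 + 20*(16*√0) - 304*√0) - 328 = (140 - 133 + 20*(16*0) - 304*0) - 328 = (140 - 133 + 20*0 - 19*0) - 328 = (140 - 133 + 0 + 0) - 328 = 7 - 328 = -321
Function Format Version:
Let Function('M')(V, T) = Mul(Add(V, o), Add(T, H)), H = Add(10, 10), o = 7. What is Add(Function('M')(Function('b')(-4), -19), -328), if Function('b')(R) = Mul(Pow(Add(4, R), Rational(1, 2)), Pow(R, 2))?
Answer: -321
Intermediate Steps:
Function('b')(R) = Mul(Pow(R, 2), Pow(Add(4, R), Rational(1, 2)))
H = 20
Function('M')(V, T) = Mul(Add(7, V), Add(20, T)) (Function('M')(V, T) = Mul(Add(V, 7), Add(T, 20)) = Mul(Add(7, V), Add(20, T)))
Add(Function('M')(Function('b')(-4), -19), -328) = Add(Add(140, Mul(7, -19), Mul(20, Mul(Pow(-4, 2), Pow(Add(4, -4), Rational(1, 2)))), Mul(-19, Mul(Pow(-4, 2), Pow(Add(4, -4), Rational(1, 2))))), -328) = Add(Add(140, -133, Mul(20, Mul(16, Pow(0, Rational(1, 2)))), Mul(-19, Mul(16, Pow(0, Rational(1, 2))))), -328) = Add(Add(140, -133, Mul(20, Mul(16, 0)), Mul(-19, Mul(16, 0))), -328) = Add(Add(140, -133, Mul(20, 0), Mul(-19, 0)), -328) = Add(Add(140, -133, 0, 0), -328) = Add(7, -328) = -321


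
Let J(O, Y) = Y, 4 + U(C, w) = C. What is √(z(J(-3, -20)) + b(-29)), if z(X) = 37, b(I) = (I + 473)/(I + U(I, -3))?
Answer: 5*√1147/31 ≈ 5.4625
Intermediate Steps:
U(C, w) = -4 + C
b(I) = (473 + I)/(-4 + 2*I) (b(I) = (I + 473)/(I + (-4 + I)) = (473 + I)/(-4 + 2*I))
√(z(J(-3, -20)) + b(-29)) = √(37 + (473 - 29)/(2*(-2 - 29))) = √(37 + (½)*444/(-31)) = √(37 + (½)*(-1/31)*444) = √(37 - 222/31) = √(925/31) = 5*√1147/31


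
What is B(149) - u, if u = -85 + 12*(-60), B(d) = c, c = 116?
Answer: 921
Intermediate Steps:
B(d) = 116
u = -805 (u = -85 - 720 = -805)
B(149) - u = 116 - 1*(-805) = 116 + 805 = 921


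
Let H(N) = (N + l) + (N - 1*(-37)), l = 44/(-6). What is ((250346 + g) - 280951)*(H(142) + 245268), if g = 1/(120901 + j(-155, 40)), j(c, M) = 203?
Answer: -94160785082195/12528 ≈ -7.5160e+9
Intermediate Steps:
l = -22/3 (l = 44*(-⅙) = -22/3 ≈ -7.3333)
g = 1/121104 (g = 1/(120901 + 203) = 1/121104 ≈ 8.2574e-6)
H(N) = 89/3 + 2*N (H(N) = (N - 22/3) + (N - 1*(-37)) = (-22/3 + N) + (N + 37) = (-22/3 + N) + (37 + N) = 89/3 + 2*N)
((250346 + g) - 280951)*(H(142) + 245268) = ((250346 + 1/121104) - 280951)*((89/3 + 2*142) + 245268) = (30317901985/121104 - 280951)*((89/3 + 284) + 245268) = -3706387919*(941/3 + 245268)/121104 = -3706387919/121104*736745/3 = -94160785082195/12528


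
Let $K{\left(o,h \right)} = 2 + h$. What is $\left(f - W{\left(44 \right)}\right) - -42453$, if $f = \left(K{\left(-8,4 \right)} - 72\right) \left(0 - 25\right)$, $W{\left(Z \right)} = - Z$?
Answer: $44147$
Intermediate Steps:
$f = 1650$ ($f = \left(\left(2 + 4\right) - 72\right) \left(0 - 25\right) = \left(6 - 72\right) \left(-25\right) = \left(-66\right) \left(-25\right) = 1650$)
$\left(f - W{\left(44 \right)}\right) - -42453 = \left(1650 - \left(-1\right) 44\right) - -42453 = \left(1650 - -44\right) + 42453 = \left(1650 + 44\right) + 42453 = 1694 + 42453 = 44147$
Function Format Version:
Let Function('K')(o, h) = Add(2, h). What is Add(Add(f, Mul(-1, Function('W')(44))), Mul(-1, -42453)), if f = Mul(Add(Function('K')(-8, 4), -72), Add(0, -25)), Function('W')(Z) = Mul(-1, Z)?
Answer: 44147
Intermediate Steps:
f = 1650 (f = Mul(Add(Add(2, 4), -72), Add(0, -25)) = Mul(Add(6, -72), -25) = Mul(-66, -25) = 1650)
Add(Add(f, Mul(-1, Function('W')(44))), Mul(-1, -42453)) = Add(Add(1650, Mul(-1, Mul(-1, 44))), Mul(-1, -42453)) = Add(Add(1650, Mul(-1, -44)), 42453) = Add(Add(1650, 44), 42453) = Add(1694, 42453) = 44147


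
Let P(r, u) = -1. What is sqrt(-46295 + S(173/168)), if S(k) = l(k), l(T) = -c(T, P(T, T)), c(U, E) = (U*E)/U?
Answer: I*sqrt(46294) ≈ 215.16*I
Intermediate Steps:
c(U, E) = E (c(U, E) = (E*U)/U = E)
l(T) = 1 (l(T) = -1*(-1) = 1)
S(k) = 1
sqrt(-46295 + S(173/168)) = sqrt(-46295 + 1) = sqrt(-46294) = I*sqrt(46294)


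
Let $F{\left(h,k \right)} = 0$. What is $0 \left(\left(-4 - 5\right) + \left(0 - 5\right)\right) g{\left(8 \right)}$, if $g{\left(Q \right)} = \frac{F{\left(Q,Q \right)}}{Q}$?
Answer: $0$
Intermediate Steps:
$g{\left(Q \right)} = 0$ ($g{\left(Q \right)} = \frac{0}{Q} = 0$)
$0 \left(\left(-4 - 5\right) + \left(0 - 5\right)\right) g{\left(8 \right)} = 0 \left(\left(-4 - 5\right) + \left(0 - 5\right)\right) 0 = 0 \left(-9 - 5\right) 0 = 0 \left(-14\right) 0 = 0 \cdot 0 = 0$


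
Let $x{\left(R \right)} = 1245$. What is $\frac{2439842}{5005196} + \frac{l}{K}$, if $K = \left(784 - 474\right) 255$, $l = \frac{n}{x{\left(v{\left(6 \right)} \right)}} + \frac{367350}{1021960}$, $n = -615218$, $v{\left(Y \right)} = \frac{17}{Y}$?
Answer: $\frac{6056275309415485253}{12585376747466019000} \approx 0.48122$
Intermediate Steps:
$l = - \frac{62827083653}{127234020}$ ($l = - \frac{615218}{1245} + \frac{367350}{1021960} = \left(-615218\right) \frac{1}{1245} + 367350 \cdot \frac{1}{1021960} = - \frac{615218}{1245} + \frac{36735}{102196} = - \frac{62827083653}{127234020} \approx -493.79$)
$K = 79050$ ($K = 310 \cdot 255 = 79050$)
$\frac{2439842}{5005196} + \frac{l}{K} = \frac{2439842}{5005196} - \frac{62827083653}{127234020 \cdot 79050} = 2439842 \cdot \frac{1}{5005196} - \frac{62827083653}{10057849281000} = \frac{1219921}{2502598} - \frac{62827083653}{10057849281000} = \frac{6056275309415485253}{12585376747466019000}$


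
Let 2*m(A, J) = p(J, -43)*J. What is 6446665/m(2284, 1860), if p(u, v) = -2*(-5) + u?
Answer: 1289333/347820 ≈ 3.7069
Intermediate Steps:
p(u, v) = 10 + u
m(A, J) = J*(10 + J)/2 (m(A, J) = ((10 + J)*J)/2 = (J*(10 + J))/2 = J*(10 + J)/2)
6446665/m(2284, 1860) = 6446665/(((1/2)*1860*(10 + 1860))) = 6446665/(((1/2)*1860*1870)) = 6446665/1739100 = 6446665*(1/1739100) = 1289333/347820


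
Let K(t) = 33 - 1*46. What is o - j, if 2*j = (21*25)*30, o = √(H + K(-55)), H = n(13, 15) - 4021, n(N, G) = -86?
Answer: -7875 + 2*I*√1030 ≈ -7875.0 + 64.187*I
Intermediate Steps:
K(t) = -13 (K(t) = 33 - 46 = -13)
H = -4107 (H = -86 - 4021 = -4107)
o = 2*I*√1030 (o = √(-4107 - 13) = √(-4120) = 2*I*√1030 ≈ 64.187*I)
j = 7875 (j = ((21*25)*30)/2 = (525*30)/2 = (½)*15750 = 7875)
o - j = 2*I*√1030 - 1*7875 = 2*I*√1030 - 7875 = -7875 + 2*I*√1030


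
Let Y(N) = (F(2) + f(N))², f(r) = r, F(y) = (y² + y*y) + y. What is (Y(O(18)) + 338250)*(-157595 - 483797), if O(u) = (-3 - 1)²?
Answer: -217384424992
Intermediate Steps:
F(y) = y + 2*y² (F(y) = (y² + y²) + y = 2*y² + y = y + 2*y²)
O(u) = 16 (O(u) = (-4)² = 16)
Y(N) = (10 + N)² (Y(N) = (2*(1 + 2*2) + N)² = (2*(1 + 4) + N)² = (2*5 + N)² = (10 + N)²)
(Y(O(18)) + 338250)*(-157595 - 483797) = ((10 + 16)² + 338250)*(-157595 - 483797) = (26² + 338250)*(-641392) = (676 + 338250)*(-641392) = 338926*(-641392) = -217384424992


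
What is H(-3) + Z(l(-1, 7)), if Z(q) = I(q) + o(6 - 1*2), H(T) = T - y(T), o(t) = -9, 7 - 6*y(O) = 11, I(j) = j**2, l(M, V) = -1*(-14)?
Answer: 554/3 ≈ 184.67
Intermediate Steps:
l(M, V) = 14
y(O) = -2/3 (y(O) = 7/6 - 1/6*11 = 7/6 - 11/6 = -2/3)
H(T) = 2/3 + T (H(T) = T - 1*(-2/3) = T + 2/3 = 2/3 + T)
Z(q) = -9 + q**2 (Z(q) = q**2 - 9 = -9 + q**2)
H(-3) + Z(l(-1, 7)) = (2/3 - 3) + (-9 + 14**2) = -7/3 + (-9 + 196) = -7/3 + 187 = 554/3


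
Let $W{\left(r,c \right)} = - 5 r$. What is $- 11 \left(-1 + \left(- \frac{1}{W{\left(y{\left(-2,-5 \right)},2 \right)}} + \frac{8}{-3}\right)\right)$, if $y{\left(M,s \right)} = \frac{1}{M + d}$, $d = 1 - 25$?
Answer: $\frac{1463}{15} \approx 97.533$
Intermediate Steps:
$d = -24$ ($d = 1 - 25 = -24$)
$y{\left(M,s \right)} = \frac{1}{-24 + M}$ ($y{\left(M,s \right)} = \frac{1}{M - 24} = \frac{1}{-24 + M}$)
$- 11 \left(-1 + \left(- \frac{1}{W{\left(y{\left(-2,-5 \right)},2 \right)}} + \frac{8}{-3}\right)\right) = - 11 \left(-1 + \left(- \frac{1}{\left(-5\right) \frac{1}{-24 - 2}} + \frac{8}{-3}\right)\right) = - 11 \left(-1 + \left(- \frac{1}{\left(-5\right) \frac{1}{-26}} + 8 \left(- \frac{1}{3}\right)\right)\right) = - 11 \left(-1 - \left(\frac{8}{3} + \frac{1}{\left(-5\right) \left(- \frac{1}{26}\right)}\right)\right) = - 11 \left(-1 - \frac{118}{15}\right) = \left(-11\right) \left(- \frac{133}{15}\right) = \frac{1463}{15}$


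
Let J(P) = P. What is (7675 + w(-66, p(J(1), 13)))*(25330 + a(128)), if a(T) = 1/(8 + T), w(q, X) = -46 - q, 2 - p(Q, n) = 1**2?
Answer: 26508359295/136 ≈ 1.9491e+8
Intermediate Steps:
p(Q, n) = 1 (p(Q, n) = 2 - 1*1**2 = 2 - 1*1 = 2 - 1 = 1)
(7675 + w(-66, p(J(1), 13)))*(25330 + a(128)) = (7675 + (-46 - 1*(-66)))*(25330 + 1/(8 + 128)) = (7675 + (-46 + 66))*(25330 + 1/136) = (7675 + 20)*(25330 + 1/136) = 7695*(3444881/136) = 26508359295/136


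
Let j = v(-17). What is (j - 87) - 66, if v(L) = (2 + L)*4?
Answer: -213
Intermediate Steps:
v(L) = 8 + 4*L
j = -60 (j = 8 + 4*(-17) = 8 - 68 = -60)
(j - 87) - 66 = (-60 - 87) - 66 = -147 - 66 = -213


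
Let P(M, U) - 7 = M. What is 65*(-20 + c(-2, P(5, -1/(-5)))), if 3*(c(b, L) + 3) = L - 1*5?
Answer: -4030/3 ≈ -1343.3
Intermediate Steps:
P(M, U) = 7 + M
c(b, L) = -14/3 + L/3 (c(b, L) = -3 + (L - 1*5)/3 = -3 + (L - 5)/3 = -3 + (-5 + L)/3 = -3 + (-5/3 + L/3) = -14/3 + L/3)
65*(-20 + c(-2, P(5, -1/(-5)))) = 65*(-20 + (-14/3 + (7 + 5)/3)) = 65*(-20 + (-14/3 + (⅓)*12)) = 65*(-20 + (-14/3 + 4)) = 65*(-20 - ⅔) = 65*(-62/3) = -4030/3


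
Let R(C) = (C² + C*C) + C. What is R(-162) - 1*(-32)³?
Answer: 85094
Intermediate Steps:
R(C) = C + 2*C² (R(C) = (C² + C²) + C = 2*C² + C = C + 2*C²)
R(-162) - 1*(-32)³ = -162*(1 + 2*(-162)) - 1*(-32)³ = -162*(1 - 324) - 1*(-32768) = -162*(-323) + 32768 = 52326 + 32768 = 85094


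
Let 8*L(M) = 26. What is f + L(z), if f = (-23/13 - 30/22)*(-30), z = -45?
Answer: 55619/572 ≈ 97.236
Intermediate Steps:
L(M) = 13/4 (L(M) = (⅛)*26 = 13/4)
f = 13440/143 (f = (-23*1/13 - 30*1/22)*(-30) = (-23/13 - 15/11)*(-30) = -448/143*(-30) = 13440/143 ≈ 93.986)
f + L(z) = 13440/143 + 13/4 = 55619/572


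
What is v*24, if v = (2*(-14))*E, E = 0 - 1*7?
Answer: 4704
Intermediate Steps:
E = -7 (E = 0 - 7 = -7)
v = 196 (v = (2*(-14))*(-7) = -28*(-7) = 196)
v*24 = 196*24 = 4704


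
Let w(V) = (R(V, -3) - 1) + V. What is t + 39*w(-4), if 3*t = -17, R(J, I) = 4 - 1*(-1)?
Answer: -17/3 ≈ -5.6667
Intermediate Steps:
R(J, I) = 5 (R(J, I) = 4 + 1 = 5)
t = -17/3 (t = (⅓)*(-17) = -17/3 ≈ -5.6667)
w(V) = 4 + V (w(V) = (5 - 1) + V = 4 + V)
t + 39*w(-4) = -17/3 + 39*(4 - 4) = -17/3 + 39*0 = -17/3 + 0 = -17/3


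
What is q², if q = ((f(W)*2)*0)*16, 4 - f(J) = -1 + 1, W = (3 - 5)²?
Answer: 0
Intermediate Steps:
W = 4 (W = (-2)² = 4)
f(J) = 4 (f(J) = 4 - (-1 + 1) = 4 - 1*0 = 4 + 0 = 4)
q = 0 (q = ((4*2)*0)*16 = (8*0)*16 = 0*16 = 0)
q² = 0² = 0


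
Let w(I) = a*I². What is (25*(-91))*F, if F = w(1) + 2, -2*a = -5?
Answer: -20475/2 ≈ -10238.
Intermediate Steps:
a = 5/2 (a = -½*(-5) = 5/2 ≈ 2.5000)
w(I) = 5*I²/2
F = 9/2 (F = (5/2)*1² + 2 = (5/2)*1 + 2 = 5/2 + 2 = 9/2 ≈ 4.5000)
(25*(-91))*F = (25*(-91))*(9/2) = -2275*9/2 = -20475/2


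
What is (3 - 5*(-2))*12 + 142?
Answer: 298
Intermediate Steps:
(3 - 5*(-2))*12 + 142 = (3 + 10)*12 + 142 = 13*12 + 142 = 156 + 142 = 298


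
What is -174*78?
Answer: -13572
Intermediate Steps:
-174*78 = -87*156 = -13572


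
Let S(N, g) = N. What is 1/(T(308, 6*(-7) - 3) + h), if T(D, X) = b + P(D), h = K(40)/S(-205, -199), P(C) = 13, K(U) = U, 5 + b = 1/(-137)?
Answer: 5617/43799 ≈ 0.12824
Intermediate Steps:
b = -686/137 (b = -5 + 1/(-137) = -5 - 1/137 = -686/137 ≈ -5.0073)
h = -8/41 (h = 40/(-205) = 40*(-1/205) = -8/41 ≈ -0.19512)
T(D, X) = 1095/137 (T(D, X) = -686/137 + 13 = 1095/137)
1/(T(308, 6*(-7) - 3) + h) = 1/(1095/137 - 8/41) = 1/(43799/5617) = 5617/43799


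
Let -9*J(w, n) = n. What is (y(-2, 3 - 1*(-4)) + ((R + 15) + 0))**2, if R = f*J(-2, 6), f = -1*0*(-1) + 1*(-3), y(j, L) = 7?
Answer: 576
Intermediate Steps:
J(w, n) = -n/9
f = -3 (f = 0*(-1) - 3 = 0 - 3 = -3)
R = 2 (R = -(-1)*6/3 = -3*(-2/3) = 2)
(y(-2, 3 - 1*(-4)) + ((R + 15) + 0))**2 = (7 + ((2 + 15) + 0))**2 = (7 + (17 + 0))**2 = (7 + 17)**2 = 24**2 = 576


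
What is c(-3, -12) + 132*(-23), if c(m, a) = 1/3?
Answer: -9107/3 ≈ -3035.7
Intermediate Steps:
c(m, a) = 1/3
c(-3, -12) + 132*(-23) = 1/3 + 132*(-23) = 1/3 - 3036 = -9107/3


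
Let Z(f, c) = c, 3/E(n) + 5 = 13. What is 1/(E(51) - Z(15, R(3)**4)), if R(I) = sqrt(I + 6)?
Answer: -8/645 ≈ -0.012403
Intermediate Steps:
R(I) = sqrt(6 + I)
E(n) = 3/8 (E(n) = 3/(-5 + 13) = 3/8)
1/(E(51) - Z(15, R(3)**4)) = 1/(3/8 - (sqrt(6 + 3))**4) = 1/(3/8 - (sqrt(9))**4) = 1/(3/8 - 1*3**4) = 1/(3/8 - 1*81) = 1/(3/8 - 81) = 1/(-645/8) = -8/645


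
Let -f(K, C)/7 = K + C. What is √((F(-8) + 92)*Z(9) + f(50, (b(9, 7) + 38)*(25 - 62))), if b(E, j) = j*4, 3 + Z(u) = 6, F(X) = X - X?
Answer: 2*√4255 ≈ 130.46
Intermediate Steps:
F(X) = 0
Z(u) = 3 (Z(u) = -3 + 6 = 3)
b(E, j) = 4*j
f(K, C) = -7*C - 7*K (f(K, C) = -7*(K + C) = -7*(C + K) = -7*C - 7*K)
√((F(-8) + 92)*Z(9) + f(50, (b(9, 7) + 38)*(25 - 62))) = √((0 + 92)*3 + (-7*(4*7 + 38)*(25 - 62) - 7*50)) = √(92*3 + (-7*(28 + 38)*(-37) - 350)) = √(276 + (-462*(-37) - 350)) = √(276 + (-7*(-2442) - 350)) = √(276 + (17094 - 350)) = √(276 + 16744) = √17020 = 2*√4255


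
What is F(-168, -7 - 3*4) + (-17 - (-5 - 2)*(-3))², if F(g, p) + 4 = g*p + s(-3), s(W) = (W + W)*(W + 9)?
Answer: 4596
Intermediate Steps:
s(W) = 2*W*(9 + W) (s(W) = (2*W)*(9 + W) = 2*W*(9 + W))
F(g, p) = -40 + g*p (F(g, p) = -4 + (g*p + 2*(-3)*(9 - 3)) = -4 + (g*p + 2*(-3)*6) = -4 + (g*p - 36) = -4 + (-36 + g*p) = -40 + g*p)
F(-168, -7 - 3*4) + (-17 - (-5 - 2)*(-3))² = (-40 - 168*(-7 - 3*4)) + (-17 - (-5 - 2)*(-3))² = (-40 - 168*(-7 - 12)) + (-17 - (-7)*(-3))² = (-40 - 168*(-19)) + (-17 - 1*21)² = (-40 + 3192) + (-17 - 21)² = 3152 + (-38)² = 3152 + 1444 = 4596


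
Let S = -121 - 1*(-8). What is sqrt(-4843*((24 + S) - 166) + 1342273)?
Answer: sqrt(2577238) ≈ 1605.4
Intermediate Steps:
S = -113 (S = -121 + 8 = -113)
sqrt(-4843*((24 + S) - 166) + 1342273) = sqrt(-4843*((24 - 113) - 166) + 1342273) = sqrt(-4843*(-89 - 166) + 1342273) = sqrt(-4843*(-255) + 1342273) = sqrt(1234965 + 1342273) = sqrt(2577238)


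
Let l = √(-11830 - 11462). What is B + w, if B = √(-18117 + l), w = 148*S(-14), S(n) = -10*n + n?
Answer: 18648 + √(-18117 + 6*I*√647) ≈ 18649.0 + 134.6*I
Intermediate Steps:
S(n) = -9*n
l = 6*I*√647 (l = √(-23292) = 6*I*√647 ≈ 152.62*I)
w = 18648 (w = 148*(-9*(-14)) = 148*126 = 18648)
B = √(-18117 + 6*I*√647) ≈ 0.5669 + 134.6*I
B + w = √(-18117 + 6*I*√647) + 18648 = 18648 + √(-18117 + 6*I*√647)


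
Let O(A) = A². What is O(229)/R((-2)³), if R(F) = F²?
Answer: 52441/64 ≈ 819.39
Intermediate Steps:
O(229)/R((-2)³) = 229²/(((-2)³)²) = 52441/((-8)²) = 52441/64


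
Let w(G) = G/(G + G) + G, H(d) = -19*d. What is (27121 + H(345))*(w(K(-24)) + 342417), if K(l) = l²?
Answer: 7054004321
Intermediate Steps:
w(G) = ½ + G (w(G) = G/((2*G)) + G = (1/(2*G))*G + G = ½ + G)
(27121 + H(345))*(w(K(-24)) + 342417) = (27121 - 19*345)*((½ + (-24)²) + 342417) = (27121 - 6555)*((½ + 576) + 342417) = 20566*(1153/2 + 342417) = 20566*(685987/2) = 7054004321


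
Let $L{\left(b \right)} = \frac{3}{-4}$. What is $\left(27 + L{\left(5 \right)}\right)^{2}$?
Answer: $\frac{11025}{16} \approx 689.06$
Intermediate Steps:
$L{\left(b \right)} = - \frac{3}{4}$ ($L{\left(b \right)} = 3 \left(- \frac{1}{4}\right) = - \frac{3}{4}$)
$\left(27 + L{\left(5 \right)}\right)^{2} = \left(27 - \frac{3}{4}\right)^{2} = \left(\frac{105}{4}\right)^{2} = \frac{11025}{16}$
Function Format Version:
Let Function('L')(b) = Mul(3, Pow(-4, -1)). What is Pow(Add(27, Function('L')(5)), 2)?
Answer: Rational(11025, 16) ≈ 689.06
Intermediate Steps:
Function('L')(b) = Rational(-3, 4) (Function('L')(b) = Mul(3, Rational(-1, 4)) = Rational(-3, 4))
Pow(Add(27, Function('L')(5)), 2) = Pow(Add(27, Rational(-3, 4)), 2) = Pow(Rational(105, 4), 2) = Rational(11025, 16)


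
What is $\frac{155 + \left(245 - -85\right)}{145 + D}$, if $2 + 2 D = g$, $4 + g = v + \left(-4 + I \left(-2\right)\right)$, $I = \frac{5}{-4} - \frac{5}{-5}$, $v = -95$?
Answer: $\frac{1940}{371} \approx 5.2291$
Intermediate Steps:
$I = - \frac{1}{4}$ ($I = 5 \left(- \frac{1}{4}\right) - -1 = - \frac{5}{4} + 1 = - \frac{1}{4} \approx -0.25$)
$g = - \frac{205}{2}$ ($g = -4 - \frac{197}{2} = - \frac{205}{2} \approx -102.5$)
$D = - \frac{209}{4}$ ($D = -1 + \frac{1}{2} \left(- \frac{205}{2}\right) = -1 - \frac{205}{4} = - \frac{209}{4} \approx -52.25$)
$\frac{155 + \left(245 - -85\right)}{145 + D} = \frac{155 + \left(245 - -85\right)}{145 - \frac{209}{4}} = \frac{155 + \left(245 + 85\right)}{\frac{371}{4}} = \left(155 + 330\right) \frac{4}{371} = 485 \cdot \frac{4}{371} = \frac{1940}{371}$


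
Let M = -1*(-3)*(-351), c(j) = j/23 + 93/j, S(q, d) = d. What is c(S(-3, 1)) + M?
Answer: -22079/23 ≈ -959.96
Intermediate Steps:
c(j) = 93/j + j/23 (c(j) = j*(1/23) + 93/j = j/23 + 93/j = 93/j + j/23)
M = -1053 (M = 3*(-351) = -1053)
c(S(-3, 1)) + M = (93/1 + (1/23)*1) - 1053 = (93*1 + 1/23) - 1053 = (93 + 1/23) - 1053 = 2140/23 - 1053 = -22079/23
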